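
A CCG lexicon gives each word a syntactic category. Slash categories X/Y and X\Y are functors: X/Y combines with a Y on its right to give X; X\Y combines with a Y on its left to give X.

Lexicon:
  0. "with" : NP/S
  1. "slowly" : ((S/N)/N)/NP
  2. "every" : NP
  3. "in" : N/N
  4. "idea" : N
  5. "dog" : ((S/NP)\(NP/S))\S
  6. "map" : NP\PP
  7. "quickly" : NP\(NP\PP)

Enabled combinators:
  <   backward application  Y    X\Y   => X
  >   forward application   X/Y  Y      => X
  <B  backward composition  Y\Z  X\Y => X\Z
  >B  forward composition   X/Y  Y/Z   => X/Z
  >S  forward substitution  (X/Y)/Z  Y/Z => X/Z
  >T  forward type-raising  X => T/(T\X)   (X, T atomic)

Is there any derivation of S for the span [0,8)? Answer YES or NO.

[0,8] S   >
  [0,6] S/NP   <
    [0,1] "with" : NP/S
    [1,6] (S/NP)\(NP/S)   <
      [1,5] S   >
        [1,4] S/N   >S
          [1,3] (S/N)/N   >
            [1,2] "slowly" : ((S/N)/N)/NP
            [2,3] "every" : NP
          [3,4] "in" : N/N
        [4,5] "idea" : N
      [5,6] "dog" : ((S/NP)\(NP/S))\S
  [6,8] NP   <
    [6,7] "map" : NP\PP
    [7,8] "quickly" : NP\(NP\PP)

YES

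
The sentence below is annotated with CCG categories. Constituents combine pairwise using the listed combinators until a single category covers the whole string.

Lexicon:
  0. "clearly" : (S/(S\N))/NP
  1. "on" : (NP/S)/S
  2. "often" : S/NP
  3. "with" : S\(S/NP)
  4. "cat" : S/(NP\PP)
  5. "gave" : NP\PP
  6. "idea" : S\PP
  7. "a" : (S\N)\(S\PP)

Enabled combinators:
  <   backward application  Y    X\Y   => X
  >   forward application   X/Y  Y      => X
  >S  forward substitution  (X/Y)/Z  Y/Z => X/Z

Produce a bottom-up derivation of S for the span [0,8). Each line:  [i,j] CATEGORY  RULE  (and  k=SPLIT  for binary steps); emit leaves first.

[0,1] (S/(S\N))/NP  lex  "clearly"
[1,2] (NP/S)/S  lex  "on"
[2,3] S/NP  lex  "often"
[3,4] S\(S/NP)  lex  "with"
[2,4] S  <  k=3
[1,4] NP/S  >  k=2
[4,5] S/(NP\PP)  lex  "cat"
[5,6] NP\PP  lex  "gave"
[4,6] S  >  k=5
[1,6] NP  >  k=4
[0,6] S/(S\N)  >  k=1
[6,7] S\PP  lex  "idea"
[7,8] (S\N)\(S\PP)  lex  "a"
[6,8] S\N  <  k=7
[0,8] S  >  k=6

[0,8] S   >
  [0,6] S/(S\N)   >
    [0,1] "clearly" : (S/(S\N))/NP
    [1,6] NP   >
      [1,4] NP/S   >
        [1,2] "on" : (NP/S)/S
        [2,4] S   <
          [2,3] "often" : S/NP
          [3,4] "with" : S\(S/NP)
      [4,6] S   >
        [4,5] "cat" : S/(NP\PP)
        [5,6] "gave" : NP\PP
  [6,8] S\N   <
    [6,7] "idea" : S\PP
    [7,8] "a" : (S\N)\(S\PP)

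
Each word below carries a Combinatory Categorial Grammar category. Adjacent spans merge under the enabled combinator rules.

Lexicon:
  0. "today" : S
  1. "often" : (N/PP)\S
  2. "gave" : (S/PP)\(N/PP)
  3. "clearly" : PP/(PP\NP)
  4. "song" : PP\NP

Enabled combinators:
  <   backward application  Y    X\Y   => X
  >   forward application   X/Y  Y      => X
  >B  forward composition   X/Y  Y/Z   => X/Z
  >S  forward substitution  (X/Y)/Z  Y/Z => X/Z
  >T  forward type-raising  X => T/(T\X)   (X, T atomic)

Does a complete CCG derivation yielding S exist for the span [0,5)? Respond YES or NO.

[0,5] S   >
  [0,3] S/PP   <
    [0,2] N/PP   <
      [0,1] "today" : S
      [1,2] "often" : (N/PP)\S
    [2,3] "gave" : (S/PP)\(N/PP)
  [3,5] PP   >
    [3,4] "clearly" : PP/(PP\NP)
    [4,5] "song" : PP\NP

YES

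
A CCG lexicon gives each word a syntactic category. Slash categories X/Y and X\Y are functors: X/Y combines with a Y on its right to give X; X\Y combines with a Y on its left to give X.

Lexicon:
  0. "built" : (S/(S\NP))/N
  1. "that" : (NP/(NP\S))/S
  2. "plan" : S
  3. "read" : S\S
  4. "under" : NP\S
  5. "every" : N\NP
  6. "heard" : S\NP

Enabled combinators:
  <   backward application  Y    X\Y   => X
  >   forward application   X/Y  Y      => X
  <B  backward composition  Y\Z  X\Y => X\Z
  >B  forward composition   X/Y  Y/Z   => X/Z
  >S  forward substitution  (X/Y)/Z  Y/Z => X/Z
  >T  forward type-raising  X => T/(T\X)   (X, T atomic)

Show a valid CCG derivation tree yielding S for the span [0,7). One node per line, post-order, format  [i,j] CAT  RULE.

[0,7] S   >
  [0,6] S/(S\NP)   >
    [0,1] "built" : (S/(S\NP))/N
    [1,6] N   <
      [1,5] NP   >
        [1,3] NP/(NP\S)   >
          [1,2] "that" : (NP/(NP\S))/S
          [2,3] "plan" : S
        [3,5] NP\S   <B
          [3,4] "read" : S\S
          [4,5] "under" : NP\S
      [5,6] "every" : N\NP
  [6,7] "heard" : S\NP

[0,1] (S/(S\NP))/N  lex  "built"
[1,2] (NP/(NP\S))/S  lex  "that"
[2,3] S  lex  "plan"
[1,3] NP/(NP\S)  >  k=2
[3,4] S\S  lex  "read"
[4,5] NP\S  lex  "under"
[3,5] NP\S  <B  k=4
[1,5] NP  >  k=3
[5,6] N\NP  lex  "every"
[1,6] N  <  k=5
[0,6] S/(S\NP)  >  k=1
[6,7] S\NP  lex  "heard"
[0,7] S  >  k=6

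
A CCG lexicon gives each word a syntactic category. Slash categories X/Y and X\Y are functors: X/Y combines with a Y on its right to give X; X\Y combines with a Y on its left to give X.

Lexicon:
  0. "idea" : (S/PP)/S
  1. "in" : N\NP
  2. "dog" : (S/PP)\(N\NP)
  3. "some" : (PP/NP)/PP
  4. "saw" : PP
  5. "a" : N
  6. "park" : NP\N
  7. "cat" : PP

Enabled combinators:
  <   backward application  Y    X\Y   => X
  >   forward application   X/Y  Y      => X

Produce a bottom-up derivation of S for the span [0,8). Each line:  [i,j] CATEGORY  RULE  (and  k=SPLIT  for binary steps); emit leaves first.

[0,1] (S/PP)/S  lex  "idea"
[1,2] N\NP  lex  "in"
[2,3] (S/PP)\(N\NP)  lex  "dog"
[1,3] S/PP  <  k=2
[3,4] (PP/NP)/PP  lex  "some"
[4,5] PP  lex  "saw"
[3,5] PP/NP  >  k=4
[5,6] N  lex  "a"
[6,7] NP\N  lex  "park"
[5,7] NP  <  k=6
[3,7] PP  >  k=5
[1,7] S  >  k=3
[0,7] S/PP  >  k=1
[7,8] PP  lex  "cat"
[0,8] S  >  k=7

[0,8] S   >
  [0,7] S/PP   >
    [0,1] "idea" : (S/PP)/S
    [1,7] S   >
      [1,3] S/PP   <
        [1,2] "in" : N\NP
        [2,3] "dog" : (S/PP)\(N\NP)
      [3,7] PP   >
        [3,5] PP/NP   >
          [3,4] "some" : (PP/NP)/PP
          [4,5] "saw" : PP
        [5,7] NP   <
          [5,6] "a" : N
          [6,7] "park" : NP\N
  [7,8] "cat" : PP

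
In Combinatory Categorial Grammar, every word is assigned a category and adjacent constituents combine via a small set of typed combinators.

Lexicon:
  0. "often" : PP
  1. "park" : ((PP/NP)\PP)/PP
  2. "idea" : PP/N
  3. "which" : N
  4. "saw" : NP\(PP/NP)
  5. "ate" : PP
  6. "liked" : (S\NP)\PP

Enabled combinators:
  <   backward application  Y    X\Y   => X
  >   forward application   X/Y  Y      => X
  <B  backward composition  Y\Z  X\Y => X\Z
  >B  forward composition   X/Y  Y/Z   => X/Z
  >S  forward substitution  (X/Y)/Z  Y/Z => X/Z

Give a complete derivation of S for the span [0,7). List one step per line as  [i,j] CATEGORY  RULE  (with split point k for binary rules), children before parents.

[0,7] S   <
  [0,1] "often" : PP
  [1,7] S\PP   <B
    [1,5] NP\PP   <B
      [1,4] (PP/NP)\PP   >
        [1,2] "park" : ((PP/NP)\PP)/PP
        [2,4] PP   >
          [2,3] "idea" : PP/N
          [3,4] "which" : N
      [4,5] "saw" : NP\(PP/NP)
    [5,7] S\NP   <
      [5,6] "ate" : PP
      [6,7] "liked" : (S\NP)\PP

[0,1] PP  lex  "often"
[1,2] ((PP/NP)\PP)/PP  lex  "park"
[2,3] PP/N  lex  "idea"
[3,4] N  lex  "which"
[2,4] PP  >  k=3
[1,4] (PP/NP)\PP  >  k=2
[4,5] NP\(PP/NP)  lex  "saw"
[1,5] NP\PP  <B  k=4
[5,6] PP  lex  "ate"
[6,7] (S\NP)\PP  lex  "liked"
[5,7] S\NP  <  k=6
[1,7] S\PP  <B  k=5
[0,7] S  <  k=1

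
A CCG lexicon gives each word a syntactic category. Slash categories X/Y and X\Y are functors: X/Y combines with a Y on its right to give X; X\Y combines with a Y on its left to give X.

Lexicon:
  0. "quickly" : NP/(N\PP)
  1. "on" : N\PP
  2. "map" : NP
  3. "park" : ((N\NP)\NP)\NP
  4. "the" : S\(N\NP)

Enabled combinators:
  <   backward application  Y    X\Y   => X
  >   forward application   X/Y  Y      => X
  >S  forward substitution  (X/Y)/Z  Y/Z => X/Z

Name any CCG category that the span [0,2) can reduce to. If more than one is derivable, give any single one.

[0,5] S   <
  [0,4] N\NP   <
    [0,2] NP   >
      [0,1] "quickly" : NP/(N\PP)
      [1,2] "on" : N\PP
    [2,4] (N\NP)\NP   <
      [2,3] "map" : NP
      [3,4] "park" : ((N\NP)\NP)\NP
  [4,5] "the" : S\(N\NP)

NP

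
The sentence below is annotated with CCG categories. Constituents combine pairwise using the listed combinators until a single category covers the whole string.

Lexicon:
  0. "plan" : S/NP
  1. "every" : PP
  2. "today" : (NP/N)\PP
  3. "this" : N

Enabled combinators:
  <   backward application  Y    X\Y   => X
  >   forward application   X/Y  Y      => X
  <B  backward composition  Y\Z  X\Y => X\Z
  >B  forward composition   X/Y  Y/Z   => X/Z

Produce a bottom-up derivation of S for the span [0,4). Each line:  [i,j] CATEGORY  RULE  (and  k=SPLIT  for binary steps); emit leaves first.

[0,4] S   >
  [0,3] S/N   >B
    [0,1] "plan" : S/NP
    [1,3] NP/N   <
      [1,2] "every" : PP
      [2,3] "today" : (NP/N)\PP
  [3,4] "this" : N

[0,1] S/NP  lex  "plan"
[1,2] PP  lex  "every"
[2,3] (NP/N)\PP  lex  "today"
[1,3] NP/N  <  k=2
[0,3] S/N  >B  k=1
[3,4] N  lex  "this"
[0,4] S  >  k=3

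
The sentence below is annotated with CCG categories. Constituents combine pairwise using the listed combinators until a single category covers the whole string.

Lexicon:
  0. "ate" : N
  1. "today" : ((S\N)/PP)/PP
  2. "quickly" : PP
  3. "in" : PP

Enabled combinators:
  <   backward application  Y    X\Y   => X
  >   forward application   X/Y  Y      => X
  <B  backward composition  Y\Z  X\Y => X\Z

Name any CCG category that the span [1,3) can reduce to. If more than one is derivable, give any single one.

[0,4] S   <
  [0,1] "ate" : N
  [1,4] S\N   >
    [1,3] (S\N)/PP   >
      [1,2] "today" : ((S\N)/PP)/PP
      [2,3] "quickly" : PP
    [3,4] "in" : PP

(S\N)/PP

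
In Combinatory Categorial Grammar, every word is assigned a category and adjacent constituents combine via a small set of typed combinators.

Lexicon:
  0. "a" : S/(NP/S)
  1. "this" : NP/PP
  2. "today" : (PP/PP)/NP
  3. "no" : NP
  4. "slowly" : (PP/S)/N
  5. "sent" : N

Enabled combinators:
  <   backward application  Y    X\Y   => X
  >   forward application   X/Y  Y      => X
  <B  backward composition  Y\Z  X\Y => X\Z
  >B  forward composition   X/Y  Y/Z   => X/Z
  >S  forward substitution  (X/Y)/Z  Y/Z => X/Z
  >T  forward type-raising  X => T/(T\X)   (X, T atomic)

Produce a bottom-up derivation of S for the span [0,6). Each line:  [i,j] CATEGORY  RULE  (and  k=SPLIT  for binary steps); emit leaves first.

[0,6] S   >
  [0,1] "a" : S/(NP/S)
  [1,6] NP/S   >B
    [1,4] NP/PP   >B
      [1,2] "this" : NP/PP
      [2,4] PP/PP   >
        [2,3] "today" : (PP/PP)/NP
        [3,4] "no" : NP
    [4,6] PP/S   >
      [4,5] "slowly" : (PP/S)/N
      [5,6] "sent" : N

[0,1] S/(NP/S)  lex  "a"
[1,2] NP/PP  lex  "this"
[2,3] (PP/PP)/NP  lex  "today"
[3,4] NP  lex  "no"
[2,4] PP/PP  >  k=3
[1,4] NP/PP  >B  k=2
[4,5] (PP/S)/N  lex  "slowly"
[5,6] N  lex  "sent"
[4,6] PP/S  >  k=5
[1,6] NP/S  >B  k=4
[0,6] S  >  k=1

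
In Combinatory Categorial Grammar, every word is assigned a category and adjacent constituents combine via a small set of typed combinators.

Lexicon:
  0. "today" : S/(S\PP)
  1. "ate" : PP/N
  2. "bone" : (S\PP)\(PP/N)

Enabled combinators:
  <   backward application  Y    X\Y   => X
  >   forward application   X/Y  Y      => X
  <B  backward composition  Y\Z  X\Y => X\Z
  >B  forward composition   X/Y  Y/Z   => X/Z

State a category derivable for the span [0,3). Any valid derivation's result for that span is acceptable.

S

[0,3] S   >
  [0,1] "today" : S/(S\PP)
  [1,3] S\PP   <
    [1,2] "ate" : PP/N
    [2,3] "bone" : (S\PP)\(PP/N)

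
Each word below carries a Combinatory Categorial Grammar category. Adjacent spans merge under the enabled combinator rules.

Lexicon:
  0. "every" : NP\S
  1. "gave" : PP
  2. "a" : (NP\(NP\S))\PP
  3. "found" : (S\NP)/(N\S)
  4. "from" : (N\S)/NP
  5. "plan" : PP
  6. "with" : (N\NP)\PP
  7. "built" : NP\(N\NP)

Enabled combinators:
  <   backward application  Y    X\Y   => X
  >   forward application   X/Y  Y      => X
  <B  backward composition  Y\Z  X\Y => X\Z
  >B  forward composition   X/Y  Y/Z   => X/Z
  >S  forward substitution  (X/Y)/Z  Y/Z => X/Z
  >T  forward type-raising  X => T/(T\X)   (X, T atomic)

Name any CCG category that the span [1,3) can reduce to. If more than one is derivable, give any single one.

NP\(NP\S)

[0,8] S   <
  [0,3] NP   <
    [0,1] "every" : NP\S
    [1,3] NP\(NP\S)   <
      [1,2] "gave" : PP
      [2,3] "a" : (NP\(NP\S))\PP
  [3,8] S\NP   >
    [3,4] "found" : (S\NP)/(N\S)
    [4,8] N\S   >
      [4,5] "from" : (N\S)/NP
      [5,8] NP   >
        [5,6] NP/(NP\PP)   >T
          [5,6] "plan" : PP
        [6,8] NP\PP   <B
          [6,7] "with" : (N\NP)\PP
          [7,8] "built" : NP\(N\NP)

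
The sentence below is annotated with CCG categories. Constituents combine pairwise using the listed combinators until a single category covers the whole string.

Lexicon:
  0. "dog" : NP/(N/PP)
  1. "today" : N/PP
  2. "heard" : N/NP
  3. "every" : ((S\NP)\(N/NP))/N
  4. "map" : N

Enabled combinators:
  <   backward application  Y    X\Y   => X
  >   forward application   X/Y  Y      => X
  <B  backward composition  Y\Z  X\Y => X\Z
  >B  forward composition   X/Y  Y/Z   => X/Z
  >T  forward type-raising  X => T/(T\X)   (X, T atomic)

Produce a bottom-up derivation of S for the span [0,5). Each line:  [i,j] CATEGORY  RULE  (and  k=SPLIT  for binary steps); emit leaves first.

[0,5] S   <
  [0,2] NP   >
    [0,1] "dog" : NP/(N/PP)
    [1,2] "today" : N/PP
  [2,5] S\NP   <
    [2,3] "heard" : N/NP
    [3,5] (S\NP)\(N/NP)   >
      [3,4] "every" : ((S\NP)\(N/NP))/N
      [4,5] "map" : N

[0,1] NP/(N/PP)  lex  "dog"
[1,2] N/PP  lex  "today"
[0,2] NP  >  k=1
[2,3] N/NP  lex  "heard"
[3,4] ((S\NP)\(N/NP))/N  lex  "every"
[4,5] N  lex  "map"
[3,5] (S\NP)\(N/NP)  >  k=4
[2,5] S\NP  <  k=3
[0,5] S  <  k=2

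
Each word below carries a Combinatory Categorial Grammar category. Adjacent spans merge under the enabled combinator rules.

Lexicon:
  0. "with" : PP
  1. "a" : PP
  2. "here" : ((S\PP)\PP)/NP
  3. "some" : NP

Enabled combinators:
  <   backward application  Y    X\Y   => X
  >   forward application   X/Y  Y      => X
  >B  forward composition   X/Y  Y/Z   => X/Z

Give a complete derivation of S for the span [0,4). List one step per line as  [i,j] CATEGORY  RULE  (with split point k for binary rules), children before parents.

[0,1] PP  lex  "with"
[1,2] PP  lex  "a"
[2,3] ((S\PP)\PP)/NP  lex  "here"
[3,4] NP  lex  "some"
[2,4] (S\PP)\PP  >  k=3
[1,4] S\PP  <  k=2
[0,4] S  <  k=1

[0,4] S   <
  [0,1] "with" : PP
  [1,4] S\PP   <
    [1,2] "a" : PP
    [2,4] (S\PP)\PP   >
      [2,3] "here" : ((S\PP)\PP)/NP
      [3,4] "some" : NP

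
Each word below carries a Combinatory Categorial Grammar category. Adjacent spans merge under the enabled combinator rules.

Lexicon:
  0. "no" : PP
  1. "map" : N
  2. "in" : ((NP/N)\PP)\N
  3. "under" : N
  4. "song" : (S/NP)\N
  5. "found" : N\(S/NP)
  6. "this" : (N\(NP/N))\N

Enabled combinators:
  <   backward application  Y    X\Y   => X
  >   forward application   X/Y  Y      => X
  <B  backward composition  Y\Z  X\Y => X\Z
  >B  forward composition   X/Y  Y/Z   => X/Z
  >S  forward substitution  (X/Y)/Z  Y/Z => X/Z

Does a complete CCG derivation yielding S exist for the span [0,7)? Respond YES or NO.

PP N ((NP/N)\PP)\N N (S/NP)\N N\(S/NP) (N\(NP/N))\N
CKY chart[0,7] = {N}; S ∉ chart

NO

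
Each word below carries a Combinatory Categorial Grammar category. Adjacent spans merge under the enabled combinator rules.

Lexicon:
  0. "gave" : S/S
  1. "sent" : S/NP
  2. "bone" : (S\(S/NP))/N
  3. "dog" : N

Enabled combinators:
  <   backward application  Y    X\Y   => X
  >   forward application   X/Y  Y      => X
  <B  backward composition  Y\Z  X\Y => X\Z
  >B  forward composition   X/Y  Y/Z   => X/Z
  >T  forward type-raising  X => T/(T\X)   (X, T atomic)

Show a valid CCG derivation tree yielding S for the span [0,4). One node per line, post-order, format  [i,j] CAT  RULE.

[0,1] S/S  lex  "gave"
[1,2] S/NP  lex  "sent"
[0,2] S/NP  >B  k=1
[2,3] (S\(S/NP))/N  lex  "bone"
[3,4] N  lex  "dog"
[2,4] S\(S/NP)  >  k=3
[0,4] S  <  k=2

[0,4] S   <
  [0,2] S/NP   >B
    [0,1] "gave" : S/S
    [1,2] "sent" : S/NP
  [2,4] S\(S/NP)   >
    [2,3] "bone" : (S\(S/NP))/N
    [3,4] "dog" : N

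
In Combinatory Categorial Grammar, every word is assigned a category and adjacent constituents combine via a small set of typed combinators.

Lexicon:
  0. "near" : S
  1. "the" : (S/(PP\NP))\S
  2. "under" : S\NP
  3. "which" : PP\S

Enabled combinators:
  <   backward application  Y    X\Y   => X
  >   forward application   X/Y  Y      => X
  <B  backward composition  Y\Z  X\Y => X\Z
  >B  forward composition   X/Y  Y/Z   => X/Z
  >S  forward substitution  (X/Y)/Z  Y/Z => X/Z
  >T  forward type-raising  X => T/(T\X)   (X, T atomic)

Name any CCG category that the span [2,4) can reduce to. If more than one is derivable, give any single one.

PP\NP

[0,4] S   >
  [0,2] S/(PP\NP)   <
    [0,1] "near" : S
    [1,2] "the" : (S/(PP\NP))\S
  [2,4] PP\NP   <B
    [2,3] "under" : S\NP
    [3,4] "which" : PP\S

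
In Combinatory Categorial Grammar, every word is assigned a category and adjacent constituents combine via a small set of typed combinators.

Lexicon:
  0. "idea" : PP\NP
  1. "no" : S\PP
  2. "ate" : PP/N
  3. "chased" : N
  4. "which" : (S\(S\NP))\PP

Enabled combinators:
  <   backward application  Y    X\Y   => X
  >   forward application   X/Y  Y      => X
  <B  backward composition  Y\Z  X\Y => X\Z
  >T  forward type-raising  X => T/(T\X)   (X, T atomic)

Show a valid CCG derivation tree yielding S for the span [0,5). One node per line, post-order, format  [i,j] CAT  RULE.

[0,5] S   <
  [0,2] S\NP   <B
    [0,1] "idea" : PP\NP
    [1,2] "no" : S\PP
  [2,5] S\(S\NP)   <
    [2,4] PP   >
      [2,3] "ate" : PP/N
      [3,4] "chased" : N
    [4,5] "which" : (S\(S\NP))\PP

[0,1] PP\NP  lex  "idea"
[1,2] S\PP  lex  "no"
[0,2] S\NP  <B  k=1
[2,3] PP/N  lex  "ate"
[3,4] N  lex  "chased"
[2,4] PP  >  k=3
[4,5] (S\(S\NP))\PP  lex  "which"
[2,5] S\(S\NP)  <  k=4
[0,5] S  <  k=2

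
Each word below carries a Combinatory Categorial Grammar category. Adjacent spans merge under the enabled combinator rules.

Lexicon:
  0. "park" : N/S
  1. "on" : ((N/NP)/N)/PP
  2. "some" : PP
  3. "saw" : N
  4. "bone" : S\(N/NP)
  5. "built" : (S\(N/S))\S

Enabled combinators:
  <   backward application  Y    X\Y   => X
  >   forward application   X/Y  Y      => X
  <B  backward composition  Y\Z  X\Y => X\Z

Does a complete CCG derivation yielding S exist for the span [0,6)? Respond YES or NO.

[0,6] S   <
  [0,1] "park" : N/S
  [1,6] S\(N/S)   <
    [1,5] S   <
      [1,4] N/NP   >
        [1,3] (N/NP)/N   >
          [1,2] "on" : ((N/NP)/N)/PP
          [2,3] "some" : PP
        [3,4] "saw" : N
      [4,5] "bone" : S\(N/NP)
    [5,6] "built" : (S\(N/S))\S

YES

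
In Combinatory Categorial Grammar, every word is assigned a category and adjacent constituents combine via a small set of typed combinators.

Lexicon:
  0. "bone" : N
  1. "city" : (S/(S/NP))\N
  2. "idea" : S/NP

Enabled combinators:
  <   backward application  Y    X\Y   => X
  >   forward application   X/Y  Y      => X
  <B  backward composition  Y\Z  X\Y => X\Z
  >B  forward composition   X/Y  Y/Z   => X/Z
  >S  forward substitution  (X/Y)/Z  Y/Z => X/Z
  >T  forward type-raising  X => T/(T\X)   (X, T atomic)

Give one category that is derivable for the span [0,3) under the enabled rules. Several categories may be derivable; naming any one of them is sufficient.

S

[0,3] S   >
  [0,2] S/(S/NP)   <
    [0,1] "bone" : N
    [1,2] "city" : (S/(S/NP))\N
  [2,3] "idea" : S/NP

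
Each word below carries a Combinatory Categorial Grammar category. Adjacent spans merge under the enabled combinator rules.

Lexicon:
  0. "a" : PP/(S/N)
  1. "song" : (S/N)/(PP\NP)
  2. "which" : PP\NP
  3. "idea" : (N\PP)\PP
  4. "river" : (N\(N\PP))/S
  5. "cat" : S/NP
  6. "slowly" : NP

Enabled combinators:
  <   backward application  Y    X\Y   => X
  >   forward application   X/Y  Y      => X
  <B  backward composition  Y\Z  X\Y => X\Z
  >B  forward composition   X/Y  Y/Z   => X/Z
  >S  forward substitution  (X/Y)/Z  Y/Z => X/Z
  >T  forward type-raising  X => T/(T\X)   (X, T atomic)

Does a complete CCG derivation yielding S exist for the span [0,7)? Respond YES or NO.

PP/(S/N) (S/N)/(PP\NP) PP\NP (N\PP)\PP (N\(N\PP))/S S/NP NP
CKY chart[0,7] = {N, N/(N\N), NP/(NP\N), PP/(PP\N), S/(S\N)}; S ∉ chart

NO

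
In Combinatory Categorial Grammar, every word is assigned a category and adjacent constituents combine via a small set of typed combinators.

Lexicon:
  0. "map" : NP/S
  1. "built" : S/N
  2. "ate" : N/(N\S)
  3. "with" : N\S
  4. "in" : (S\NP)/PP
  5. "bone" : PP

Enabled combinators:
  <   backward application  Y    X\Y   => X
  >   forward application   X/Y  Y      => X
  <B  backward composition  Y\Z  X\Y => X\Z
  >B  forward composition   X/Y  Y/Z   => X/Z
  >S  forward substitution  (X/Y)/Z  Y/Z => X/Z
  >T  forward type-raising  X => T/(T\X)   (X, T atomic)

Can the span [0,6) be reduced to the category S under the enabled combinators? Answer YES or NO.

[0,6] S   <
  [0,4] NP   >
    [0,2] NP/N   >B
      [0,1] "map" : NP/S
      [1,2] "built" : S/N
    [2,4] N   >
      [2,3] "ate" : N/(N\S)
      [3,4] "with" : N\S
  [4,6] S\NP   >
    [4,5] "in" : (S\NP)/PP
    [5,6] "bone" : PP

YES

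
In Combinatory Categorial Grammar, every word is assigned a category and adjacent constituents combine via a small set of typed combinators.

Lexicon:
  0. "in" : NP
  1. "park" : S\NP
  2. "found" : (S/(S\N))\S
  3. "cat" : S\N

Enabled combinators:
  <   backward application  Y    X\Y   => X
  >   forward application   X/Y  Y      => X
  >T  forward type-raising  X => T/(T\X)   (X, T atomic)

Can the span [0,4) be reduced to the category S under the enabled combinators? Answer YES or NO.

YES

[0,4] S   >
  [0,3] S/(S\N)   <
    [0,2] S   <
      [0,1] "in" : NP
      [1,2] "park" : S\NP
    [2,3] "found" : (S/(S\N))\S
  [3,4] "cat" : S\N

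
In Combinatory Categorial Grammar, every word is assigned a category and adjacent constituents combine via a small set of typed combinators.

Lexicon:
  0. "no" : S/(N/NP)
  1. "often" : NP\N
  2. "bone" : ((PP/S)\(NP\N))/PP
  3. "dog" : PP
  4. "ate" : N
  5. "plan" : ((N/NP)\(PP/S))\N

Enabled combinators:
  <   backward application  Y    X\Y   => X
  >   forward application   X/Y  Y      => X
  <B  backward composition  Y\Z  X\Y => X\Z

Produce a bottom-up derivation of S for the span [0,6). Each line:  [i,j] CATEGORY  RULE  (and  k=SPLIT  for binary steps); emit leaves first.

[0,6] S   >
  [0,1] "no" : S/(N/NP)
  [1,6] N/NP   <
    [1,4] PP/S   <
      [1,2] "often" : NP\N
      [2,4] (PP/S)\(NP\N)   >
        [2,3] "bone" : ((PP/S)\(NP\N))/PP
        [3,4] "dog" : PP
    [4,6] (N/NP)\(PP/S)   <
      [4,5] "ate" : N
      [5,6] "plan" : ((N/NP)\(PP/S))\N

[0,1] S/(N/NP)  lex  "no"
[1,2] NP\N  lex  "often"
[2,3] ((PP/S)\(NP\N))/PP  lex  "bone"
[3,4] PP  lex  "dog"
[2,4] (PP/S)\(NP\N)  >  k=3
[1,4] PP/S  <  k=2
[4,5] N  lex  "ate"
[5,6] ((N/NP)\(PP/S))\N  lex  "plan"
[4,6] (N/NP)\(PP/S)  <  k=5
[1,6] N/NP  <  k=4
[0,6] S  >  k=1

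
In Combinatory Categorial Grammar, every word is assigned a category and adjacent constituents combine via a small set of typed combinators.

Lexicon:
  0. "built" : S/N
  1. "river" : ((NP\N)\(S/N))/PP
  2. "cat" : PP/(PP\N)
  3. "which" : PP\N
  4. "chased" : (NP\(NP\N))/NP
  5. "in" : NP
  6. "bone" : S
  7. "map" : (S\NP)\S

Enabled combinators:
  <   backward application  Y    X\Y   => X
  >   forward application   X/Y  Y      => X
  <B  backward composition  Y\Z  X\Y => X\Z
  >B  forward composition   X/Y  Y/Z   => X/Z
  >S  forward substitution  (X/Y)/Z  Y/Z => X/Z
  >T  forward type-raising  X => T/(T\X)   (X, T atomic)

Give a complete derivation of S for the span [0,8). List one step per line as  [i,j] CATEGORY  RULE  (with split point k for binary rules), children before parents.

[0,8] S   <
  [0,6] NP   <
    [0,4] NP\N   <
      [0,1] "built" : S/N
      [1,4] (NP\N)\(S/N)   >
        [1,2] "river" : ((NP\N)\(S/N))/PP
        [2,4] PP   >
          [2,3] "cat" : PP/(PP\N)
          [3,4] "which" : PP\N
    [4,6] NP\(NP\N)   >
      [4,5] "chased" : (NP\(NP\N))/NP
      [5,6] "in" : NP
  [6,8] S\NP   <
    [6,7] "bone" : S
    [7,8] "map" : (S\NP)\S

[0,1] S/N  lex  "built"
[1,2] ((NP\N)\(S/N))/PP  lex  "river"
[2,3] PP/(PP\N)  lex  "cat"
[3,4] PP\N  lex  "which"
[2,4] PP  >  k=3
[1,4] (NP\N)\(S/N)  >  k=2
[0,4] NP\N  <  k=1
[4,5] (NP\(NP\N))/NP  lex  "chased"
[5,6] NP  lex  "in"
[4,6] NP\(NP\N)  >  k=5
[0,6] NP  <  k=4
[6,7] S  lex  "bone"
[7,8] (S\NP)\S  lex  "map"
[6,8] S\NP  <  k=7
[0,8] S  <  k=6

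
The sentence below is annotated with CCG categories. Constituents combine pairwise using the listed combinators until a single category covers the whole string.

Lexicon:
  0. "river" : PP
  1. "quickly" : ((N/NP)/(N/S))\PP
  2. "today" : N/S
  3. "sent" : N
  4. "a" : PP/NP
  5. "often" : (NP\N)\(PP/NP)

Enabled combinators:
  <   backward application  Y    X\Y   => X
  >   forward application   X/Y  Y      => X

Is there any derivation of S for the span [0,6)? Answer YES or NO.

PP ((N/NP)/(N/S))\PP N/S N PP/NP (NP\N)\(PP/NP)
CKY chart[0,6] = {N}; S ∉ chart

NO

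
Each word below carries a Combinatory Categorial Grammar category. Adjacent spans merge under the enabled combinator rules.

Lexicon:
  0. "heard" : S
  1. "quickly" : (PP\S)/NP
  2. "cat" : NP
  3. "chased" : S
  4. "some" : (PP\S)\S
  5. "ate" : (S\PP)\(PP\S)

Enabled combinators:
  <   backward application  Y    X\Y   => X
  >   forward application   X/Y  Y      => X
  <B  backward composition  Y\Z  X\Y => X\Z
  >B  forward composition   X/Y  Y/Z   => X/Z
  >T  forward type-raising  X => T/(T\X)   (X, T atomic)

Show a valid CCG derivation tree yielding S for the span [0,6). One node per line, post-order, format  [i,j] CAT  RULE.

[0,6] S   <
  [0,3] PP   <
    [0,1] "heard" : S
    [1,3] PP\S   >
      [1,2] "quickly" : (PP\S)/NP
      [2,3] "cat" : NP
  [3,6] S\PP   <
    [3,5] PP\S   <
      [3,4] "chased" : S
      [4,5] "some" : (PP\S)\S
    [5,6] "ate" : (S\PP)\(PP\S)

[0,1] S  lex  "heard"
[1,2] (PP\S)/NP  lex  "quickly"
[2,3] NP  lex  "cat"
[1,3] PP\S  >  k=2
[0,3] PP  <  k=1
[3,4] S  lex  "chased"
[4,5] (PP\S)\S  lex  "some"
[3,5] PP\S  <  k=4
[5,6] (S\PP)\(PP\S)  lex  "ate"
[3,6] S\PP  <  k=5
[0,6] S  <  k=3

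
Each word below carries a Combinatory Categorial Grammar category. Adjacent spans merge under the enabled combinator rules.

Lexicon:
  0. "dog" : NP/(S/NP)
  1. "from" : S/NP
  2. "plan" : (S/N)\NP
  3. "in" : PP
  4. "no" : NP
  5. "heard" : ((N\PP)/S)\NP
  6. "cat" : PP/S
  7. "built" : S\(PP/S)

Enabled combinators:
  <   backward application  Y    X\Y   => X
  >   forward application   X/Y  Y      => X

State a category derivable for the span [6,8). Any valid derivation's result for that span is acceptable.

[0,8] S   >
  [0,3] S/N   <
    [0,2] NP   >
      [0,1] "dog" : NP/(S/NP)
      [1,2] "from" : S/NP
    [2,3] "plan" : (S/N)\NP
  [3,8] N   <
    [3,4] "in" : PP
    [4,8] N\PP   >
      [4,6] (N\PP)/S   <
        [4,5] "no" : NP
        [5,6] "heard" : ((N\PP)/S)\NP
      [6,8] S   <
        [6,7] "cat" : PP/S
        [7,8] "built" : S\(PP/S)

S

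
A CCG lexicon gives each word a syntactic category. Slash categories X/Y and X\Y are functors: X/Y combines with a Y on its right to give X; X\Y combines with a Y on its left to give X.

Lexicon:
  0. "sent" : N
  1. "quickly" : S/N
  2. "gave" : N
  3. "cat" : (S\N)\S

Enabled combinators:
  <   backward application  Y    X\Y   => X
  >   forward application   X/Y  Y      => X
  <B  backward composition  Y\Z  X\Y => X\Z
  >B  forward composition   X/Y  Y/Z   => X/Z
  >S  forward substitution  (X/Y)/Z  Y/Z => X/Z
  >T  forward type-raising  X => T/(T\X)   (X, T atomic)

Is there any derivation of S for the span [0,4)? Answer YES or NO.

YES

[0,4] S   <
  [0,1] "sent" : N
  [1,4] S\N   <
    [1,3] S   >
      [1,2] "quickly" : S/N
      [2,3] "gave" : N
    [3,4] "cat" : (S\N)\S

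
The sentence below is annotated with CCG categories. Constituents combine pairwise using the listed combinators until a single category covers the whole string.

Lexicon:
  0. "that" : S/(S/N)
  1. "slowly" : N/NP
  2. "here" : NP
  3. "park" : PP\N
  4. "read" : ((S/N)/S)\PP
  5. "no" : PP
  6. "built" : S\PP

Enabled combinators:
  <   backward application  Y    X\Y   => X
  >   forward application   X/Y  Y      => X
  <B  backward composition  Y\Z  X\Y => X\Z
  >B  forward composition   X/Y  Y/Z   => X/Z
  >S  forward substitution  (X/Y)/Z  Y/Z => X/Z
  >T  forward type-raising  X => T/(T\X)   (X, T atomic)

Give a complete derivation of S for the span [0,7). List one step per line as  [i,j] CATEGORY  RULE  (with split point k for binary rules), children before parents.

[0,7] S   >
  [0,1] "that" : S/(S/N)
  [1,7] S/N   >
    [1,5] (S/N)/S   <
      [1,4] PP   <
        [1,3] N   >
          [1,2] "slowly" : N/NP
          [2,3] "here" : NP
        [3,4] "park" : PP\N
      [4,5] "read" : ((S/N)/S)\PP
    [5,7] S   <
      [5,6] "no" : PP
      [6,7] "built" : S\PP

[0,1] S/(S/N)  lex  "that"
[1,2] N/NP  lex  "slowly"
[2,3] NP  lex  "here"
[1,3] N  >  k=2
[3,4] PP\N  lex  "park"
[1,4] PP  <  k=3
[4,5] ((S/N)/S)\PP  lex  "read"
[1,5] (S/N)/S  <  k=4
[5,6] PP  lex  "no"
[6,7] S\PP  lex  "built"
[5,7] S  <  k=6
[1,7] S/N  >  k=5
[0,7] S  >  k=1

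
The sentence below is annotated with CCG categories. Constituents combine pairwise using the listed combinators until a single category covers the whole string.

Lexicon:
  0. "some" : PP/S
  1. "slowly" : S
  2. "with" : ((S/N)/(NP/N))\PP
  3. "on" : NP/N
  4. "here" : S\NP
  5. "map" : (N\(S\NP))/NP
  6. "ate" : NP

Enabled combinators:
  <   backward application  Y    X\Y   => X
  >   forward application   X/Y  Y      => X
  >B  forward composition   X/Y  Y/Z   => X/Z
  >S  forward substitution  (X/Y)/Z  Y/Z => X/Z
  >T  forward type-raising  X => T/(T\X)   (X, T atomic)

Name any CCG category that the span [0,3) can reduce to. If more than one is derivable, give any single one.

(S/N)/(NP/N)

[0,7] S   >
  [0,4] S/N   >
    [0,3] (S/N)/(NP/N)   <
      [0,2] PP   >
        [0,1] "some" : PP/S
        [1,2] "slowly" : S
      [2,3] "with" : ((S/N)/(NP/N))\PP
    [3,4] "on" : NP/N
  [4,7] N   <
    [4,5] "here" : S\NP
    [5,7] N\(S\NP)   >
      [5,6] "map" : (N\(S\NP))/NP
      [6,7] "ate" : NP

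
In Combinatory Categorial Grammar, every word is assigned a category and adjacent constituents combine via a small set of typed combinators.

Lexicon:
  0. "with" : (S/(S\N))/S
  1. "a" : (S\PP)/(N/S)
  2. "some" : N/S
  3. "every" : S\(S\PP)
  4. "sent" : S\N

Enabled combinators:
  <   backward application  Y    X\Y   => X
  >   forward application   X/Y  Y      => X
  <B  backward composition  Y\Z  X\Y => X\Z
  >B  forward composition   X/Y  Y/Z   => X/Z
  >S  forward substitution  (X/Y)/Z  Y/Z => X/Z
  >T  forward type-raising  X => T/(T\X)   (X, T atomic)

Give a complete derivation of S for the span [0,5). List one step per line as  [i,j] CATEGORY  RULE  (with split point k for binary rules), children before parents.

[0,5] S   >
  [0,4] S/(S\N)   >
    [0,1] "with" : (S/(S\N))/S
    [1,4] S   <
      [1,3] S\PP   >
        [1,2] "a" : (S\PP)/(N/S)
        [2,3] "some" : N/S
      [3,4] "every" : S\(S\PP)
  [4,5] "sent" : S\N

[0,1] (S/(S\N))/S  lex  "with"
[1,2] (S\PP)/(N/S)  lex  "a"
[2,3] N/S  lex  "some"
[1,3] S\PP  >  k=2
[3,4] S\(S\PP)  lex  "every"
[1,4] S  <  k=3
[0,4] S/(S\N)  >  k=1
[4,5] S\N  lex  "sent"
[0,5] S  >  k=4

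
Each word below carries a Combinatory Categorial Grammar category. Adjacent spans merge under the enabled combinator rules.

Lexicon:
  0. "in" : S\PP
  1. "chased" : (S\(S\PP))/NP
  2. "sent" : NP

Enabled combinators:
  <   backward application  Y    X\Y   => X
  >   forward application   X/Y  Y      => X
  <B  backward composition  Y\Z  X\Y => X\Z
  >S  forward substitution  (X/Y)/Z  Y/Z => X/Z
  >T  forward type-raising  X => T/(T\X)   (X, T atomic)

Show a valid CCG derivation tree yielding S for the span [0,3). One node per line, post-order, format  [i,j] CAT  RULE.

[0,1] S\PP  lex  "in"
[1,2] (S\(S\PP))/NP  lex  "chased"
[2,3] NP  lex  "sent"
[1,3] S\(S\PP)  >  k=2
[0,3] S  <  k=1

[0,3] S   <
  [0,1] "in" : S\PP
  [1,3] S\(S\PP)   >
    [1,2] "chased" : (S\(S\PP))/NP
    [2,3] "sent" : NP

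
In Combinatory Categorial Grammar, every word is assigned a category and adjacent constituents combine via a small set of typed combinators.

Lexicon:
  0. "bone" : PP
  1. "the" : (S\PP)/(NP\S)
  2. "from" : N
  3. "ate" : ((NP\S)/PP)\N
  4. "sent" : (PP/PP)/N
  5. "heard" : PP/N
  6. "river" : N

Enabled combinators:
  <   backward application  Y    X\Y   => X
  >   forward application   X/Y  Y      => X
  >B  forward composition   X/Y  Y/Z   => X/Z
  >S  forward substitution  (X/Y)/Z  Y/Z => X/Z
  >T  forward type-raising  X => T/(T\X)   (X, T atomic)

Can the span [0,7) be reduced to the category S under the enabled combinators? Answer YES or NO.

YES

[0,7] S   >
  [0,1] S/(S\PP)   >T
    [0,1] "bone" : PP
  [1,7] S\PP   >
    [1,2] "the" : (S\PP)/(NP\S)
    [2,7] NP\S   >
      [2,4] (NP\S)/PP   <
        [2,3] "from" : N
        [3,4] "ate" : ((NP\S)/PP)\N
      [4,7] PP   >
        [4,6] PP/N   >S
          [4,5] "sent" : (PP/PP)/N
          [5,6] "heard" : PP/N
        [6,7] "river" : N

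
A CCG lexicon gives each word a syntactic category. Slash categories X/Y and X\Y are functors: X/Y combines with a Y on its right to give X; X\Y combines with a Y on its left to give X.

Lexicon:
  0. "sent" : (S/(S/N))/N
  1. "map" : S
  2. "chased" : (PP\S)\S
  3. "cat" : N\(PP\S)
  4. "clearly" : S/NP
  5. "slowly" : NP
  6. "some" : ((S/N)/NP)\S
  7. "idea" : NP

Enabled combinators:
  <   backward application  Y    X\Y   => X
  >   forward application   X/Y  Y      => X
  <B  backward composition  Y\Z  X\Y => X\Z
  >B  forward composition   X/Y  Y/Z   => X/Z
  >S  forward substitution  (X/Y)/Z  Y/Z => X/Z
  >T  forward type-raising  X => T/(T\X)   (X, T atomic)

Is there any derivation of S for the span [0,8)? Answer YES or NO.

YES

[0,8] S   >
  [0,4] S/(S/N)   >
    [0,1] "sent" : (S/(S/N))/N
    [1,4] N   >
      [1,2] N/(N\S)   >T
        [1,2] "map" : S
      [2,4] N\S   <B
        [2,3] "chased" : (PP\S)\S
        [3,4] "cat" : N\(PP\S)
  [4,8] S/N   >
    [4,7] (S/N)/NP   <
      [4,6] S   >
        [4,5] "clearly" : S/NP
        [5,6] "slowly" : NP
      [6,7] "some" : ((S/N)/NP)\S
    [7,8] "idea" : NP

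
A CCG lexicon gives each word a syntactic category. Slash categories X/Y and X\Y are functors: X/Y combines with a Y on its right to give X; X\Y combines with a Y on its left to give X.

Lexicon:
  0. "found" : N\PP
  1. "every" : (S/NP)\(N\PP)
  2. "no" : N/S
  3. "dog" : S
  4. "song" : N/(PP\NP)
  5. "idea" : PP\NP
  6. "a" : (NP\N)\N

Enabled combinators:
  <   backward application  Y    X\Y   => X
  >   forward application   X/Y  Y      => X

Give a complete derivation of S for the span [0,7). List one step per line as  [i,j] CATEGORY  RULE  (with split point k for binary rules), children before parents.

[0,7] S   >
  [0,2] S/NP   <
    [0,1] "found" : N\PP
    [1,2] "every" : (S/NP)\(N\PP)
  [2,7] NP   <
    [2,4] N   >
      [2,3] "no" : N/S
      [3,4] "dog" : S
    [4,7] NP\N   <
      [4,6] N   >
        [4,5] "song" : N/(PP\NP)
        [5,6] "idea" : PP\NP
      [6,7] "a" : (NP\N)\N

[0,1] N\PP  lex  "found"
[1,2] (S/NP)\(N\PP)  lex  "every"
[0,2] S/NP  <  k=1
[2,3] N/S  lex  "no"
[3,4] S  lex  "dog"
[2,4] N  >  k=3
[4,5] N/(PP\NP)  lex  "song"
[5,6] PP\NP  lex  "idea"
[4,6] N  >  k=5
[6,7] (NP\N)\N  lex  "a"
[4,7] NP\N  <  k=6
[2,7] NP  <  k=4
[0,7] S  >  k=2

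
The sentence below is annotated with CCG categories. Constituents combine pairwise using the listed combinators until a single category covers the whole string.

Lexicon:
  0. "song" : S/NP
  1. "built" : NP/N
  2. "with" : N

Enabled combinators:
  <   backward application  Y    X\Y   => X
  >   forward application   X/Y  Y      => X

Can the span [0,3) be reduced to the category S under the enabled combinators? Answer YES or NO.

[0,3] S   >
  [0,1] "song" : S/NP
  [1,3] NP   >
    [1,2] "built" : NP/N
    [2,3] "with" : N

YES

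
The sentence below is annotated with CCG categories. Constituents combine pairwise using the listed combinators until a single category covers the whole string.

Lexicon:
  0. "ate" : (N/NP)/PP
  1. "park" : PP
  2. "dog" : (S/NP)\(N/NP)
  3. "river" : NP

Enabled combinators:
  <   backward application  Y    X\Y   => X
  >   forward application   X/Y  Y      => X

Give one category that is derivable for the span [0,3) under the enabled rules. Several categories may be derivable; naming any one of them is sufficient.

[0,4] S   >
  [0,3] S/NP   <
    [0,2] N/NP   >
      [0,1] "ate" : (N/NP)/PP
      [1,2] "park" : PP
    [2,3] "dog" : (S/NP)\(N/NP)
  [3,4] "river" : NP

S/NP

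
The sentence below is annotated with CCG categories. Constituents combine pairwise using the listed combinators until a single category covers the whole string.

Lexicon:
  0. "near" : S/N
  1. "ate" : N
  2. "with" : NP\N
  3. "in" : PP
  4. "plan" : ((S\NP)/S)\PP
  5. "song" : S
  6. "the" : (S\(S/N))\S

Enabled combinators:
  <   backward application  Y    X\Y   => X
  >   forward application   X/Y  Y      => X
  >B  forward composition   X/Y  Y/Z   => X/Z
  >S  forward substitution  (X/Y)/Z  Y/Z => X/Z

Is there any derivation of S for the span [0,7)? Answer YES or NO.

[0,7] S   <
  [0,1] "near" : S/N
  [1,7] S\(S/N)   <
    [1,6] S   <
      [1,3] NP   <
        [1,2] "ate" : N
        [2,3] "with" : NP\N
      [3,6] S\NP   >
        [3,5] (S\NP)/S   <
          [3,4] "in" : PP
          [4,5] "plan" : ((S\NP)/S)\PP
        [5,6] "song" : S
    [6,7] "the" : (S\(S/N))\S

YES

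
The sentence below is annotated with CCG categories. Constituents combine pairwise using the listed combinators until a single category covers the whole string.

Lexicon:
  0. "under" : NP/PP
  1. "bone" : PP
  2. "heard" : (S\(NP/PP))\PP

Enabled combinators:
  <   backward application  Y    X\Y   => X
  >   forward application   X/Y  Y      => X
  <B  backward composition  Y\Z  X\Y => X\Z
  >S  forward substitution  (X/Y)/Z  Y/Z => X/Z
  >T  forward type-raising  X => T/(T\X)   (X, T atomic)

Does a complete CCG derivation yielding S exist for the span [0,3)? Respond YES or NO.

YES

[0,3] S   <
  [0,1] "under" : NP/PP
  [1,3] S\(NP/PP)   <
    [1,2] "bone" : PP
    [2,3] "heard" : (S\(NP/PP))\PP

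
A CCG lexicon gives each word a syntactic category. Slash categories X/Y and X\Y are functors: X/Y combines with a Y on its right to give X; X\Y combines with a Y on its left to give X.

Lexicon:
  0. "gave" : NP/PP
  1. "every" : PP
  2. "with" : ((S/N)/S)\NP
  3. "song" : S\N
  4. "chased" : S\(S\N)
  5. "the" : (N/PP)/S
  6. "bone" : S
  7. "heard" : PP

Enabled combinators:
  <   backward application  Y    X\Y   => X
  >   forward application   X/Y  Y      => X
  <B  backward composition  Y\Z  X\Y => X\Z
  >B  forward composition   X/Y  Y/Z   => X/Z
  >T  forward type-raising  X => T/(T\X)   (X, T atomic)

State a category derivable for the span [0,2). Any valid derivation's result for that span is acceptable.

NP

[0,8] S   >
  [0,5] S/N   >
    [0,3] (S/N)/S   <
      [0,2] NP   >
        [0,1] "gave" : NP/PP
        [1,2] "every" : PP
      [2,3] "with" : ((S/N)/S)\NP
    [3,5] S   <
      [3,4] "song" : S\N
      [4,5] "chased" : S\(S\N)
  [5,8] N   >
    [5,7] N/PP   >
      [5,6] "the" : (N/PP)/S
      [6,7] "bone" : S
    [7,8] "heard" : PP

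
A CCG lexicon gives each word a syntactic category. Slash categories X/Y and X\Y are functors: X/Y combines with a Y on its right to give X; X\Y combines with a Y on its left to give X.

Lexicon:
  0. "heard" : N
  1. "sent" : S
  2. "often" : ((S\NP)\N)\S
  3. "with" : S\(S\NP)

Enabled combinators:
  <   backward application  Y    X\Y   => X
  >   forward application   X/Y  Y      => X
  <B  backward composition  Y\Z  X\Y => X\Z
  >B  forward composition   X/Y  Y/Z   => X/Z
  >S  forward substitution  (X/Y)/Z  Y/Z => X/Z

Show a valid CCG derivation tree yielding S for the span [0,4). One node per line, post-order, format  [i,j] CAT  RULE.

[0,4] S   <
  [0,3] S\NP   <
    [0,1] "heard" : N
    [1,3] (S\NP)\N   <
      [1,2] "sent" : S
      [2,3] "often" : ((S\NP)\N)\S
  [3,4] "with" : S\(S\NP)

[0,1] N  lex  "heard"
[1,2] S  lex  "sent"
[2,3] ((S\NP)\N)\S  lex  "often"
[1,3] (S\NP)\N  <  k=2
[0,3] S\NP  <  k=1
[3,4] S\(S\NP)  lex  "with"
[0,4] S  <  k=3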